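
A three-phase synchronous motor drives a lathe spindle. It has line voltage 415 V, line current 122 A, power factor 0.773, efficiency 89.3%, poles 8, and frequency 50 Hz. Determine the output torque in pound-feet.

P_in = √3·V·I·cosφ = 1.732 × 415 × 122 × 0.773 = 67785 W
P_out = η·P_in = 0.893 × 67785 = 60532 W
n = n_s = 120×50/8 = 750 rpm (synchronous)
ω = 2π×750/60 = 78.54 rad/s
τ = P_out/ω = 60532/78.54 = 770.7 N·m
In lb·ft: 770.7/1.356 = 568 lb·ft

568 lb·ft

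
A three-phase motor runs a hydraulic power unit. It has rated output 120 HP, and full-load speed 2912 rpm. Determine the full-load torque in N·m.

P_out = 120 × 746 = 89520 W
ω = 2π × 2912/60 = 304.9 rad/s
τ = P_out/ω = 89520/304.9 = 294 N·m

294 N·m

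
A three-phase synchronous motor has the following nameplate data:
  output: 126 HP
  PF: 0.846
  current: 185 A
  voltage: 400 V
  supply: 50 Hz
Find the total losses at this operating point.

P_in = √3·V·I·cosφ = 1.732×400×185×0.846 = 108430 W
P_out = 126×746 = 93996 W
Losses = P_in − P_out = 108430 − 93996 = 14434 W

14.4 kW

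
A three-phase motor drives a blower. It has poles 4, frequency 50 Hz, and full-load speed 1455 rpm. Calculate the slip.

3.0 %

n_s = 120f/p = 120×50/4 = 1500 rpm
s = (n_s − n)/n_s = (1500 − 1455)/1500 = 0.0300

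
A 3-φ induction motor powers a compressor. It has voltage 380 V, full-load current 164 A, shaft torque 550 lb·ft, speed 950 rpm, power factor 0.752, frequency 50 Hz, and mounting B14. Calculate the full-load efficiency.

τ = 550 lb·ft × 1.356 = 745.8 N·m
ω = 2π × 950/60 = 99.48 rad/s; P_out = τω = 745.8 × 99.48 = 74192 W
P_in = √3·V_L·I_L·cosφ = 1.732 × 380 × 164 × 0.752 = 81170 W
η = P_out / P_in = 74192 / 81170 = 0.914 = 91.4%

91.4 %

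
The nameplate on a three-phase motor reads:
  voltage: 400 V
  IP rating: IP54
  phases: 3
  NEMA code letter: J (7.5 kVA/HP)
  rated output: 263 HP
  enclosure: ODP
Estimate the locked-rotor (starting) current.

2850 A

S_LR = 7.5 × 263 = 1972.5 kVA
I_LR = S_LR/(√3·V_L) = 1972500/(1.732×400) = 2850 A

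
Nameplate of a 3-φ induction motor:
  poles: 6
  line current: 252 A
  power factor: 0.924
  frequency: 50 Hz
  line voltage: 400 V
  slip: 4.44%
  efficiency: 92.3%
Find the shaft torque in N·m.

P_in = √3·V·I·cosφ = 1.732 × 400 × 252 × 0.924 = 161317 W
P_out = η·P_in = 0.923 × 161317 = 148896 W
n_s = 120×50/6 = 1000 rpm; n = 1000×(1−0.0444) = 956 rpm
ω = 2π×956/60 = 100.1 rad/s
τ = P_out/ω = 148896/100.1 = 1490 N·m

1490 N·m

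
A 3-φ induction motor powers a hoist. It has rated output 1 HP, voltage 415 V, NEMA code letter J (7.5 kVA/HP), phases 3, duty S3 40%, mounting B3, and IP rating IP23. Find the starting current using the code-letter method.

S_LR = 7.5 × 1 = 7.5 kVA
I_LR = S_LR/(√3·V_L) = 7500/(1.732×415) = 10.4 A

10.4 A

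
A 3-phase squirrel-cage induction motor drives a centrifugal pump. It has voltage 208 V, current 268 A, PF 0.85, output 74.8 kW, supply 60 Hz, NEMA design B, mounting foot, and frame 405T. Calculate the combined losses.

P_in = √3·V·I·cosφ = 1.732×208×268×0.85 = 82066 W
P_out = 74800 W
Losses = P_in − P_out = 82066 − 74800 = 7266 W

7270 W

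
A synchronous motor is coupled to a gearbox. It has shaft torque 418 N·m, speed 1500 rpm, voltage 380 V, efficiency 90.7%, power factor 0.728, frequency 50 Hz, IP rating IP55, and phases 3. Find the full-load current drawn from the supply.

151 A

ω = 2π×1500/60 = 157.1 rad/s; P_out = τω = 418 × 157.1 = 65668 W
P_in = P_out / η = 65668 / 0.907 = 72401 W
I_L = P_in / (√3·V_L·cosφ) = 72401 / (1.732 × 380 × 0.728) = 151 A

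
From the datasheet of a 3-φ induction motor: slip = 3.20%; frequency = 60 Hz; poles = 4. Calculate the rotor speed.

n_s = 120f/p = 120×60/4 = 1800 rpm
n = n_s(1 − s) = 1800 × (1 − 0.032) = 1742 rpm

1742 rpm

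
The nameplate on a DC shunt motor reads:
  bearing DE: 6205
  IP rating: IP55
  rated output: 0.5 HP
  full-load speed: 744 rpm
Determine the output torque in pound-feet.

3.53 lb·ft

P_out = 0.5 × 746 = 373 W
ω = 2π × 744/60 = 77.91 rad/s
τ = P_out/ω = 373/77.91 = 4.788 N·m
In lb·ft: 4.788/1.356 = 3.53 lb·ft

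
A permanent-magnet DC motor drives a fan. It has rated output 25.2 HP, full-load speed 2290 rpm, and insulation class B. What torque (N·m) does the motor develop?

P_out = 25.2 × 746 = 18799 W
ω = 2π × 2290/60 = 239.8 rad/s
τ = P_out/ω = 18799/239.8 = 78.4 N·m

78.4 N·m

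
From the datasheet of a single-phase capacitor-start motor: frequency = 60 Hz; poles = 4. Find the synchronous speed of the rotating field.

1800 rpm

n_s = 120f/p = 120×60/4 = 1800 rpm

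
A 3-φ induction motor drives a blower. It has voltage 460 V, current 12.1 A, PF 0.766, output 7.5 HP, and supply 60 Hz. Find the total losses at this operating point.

1790 W

P_in = √3·V·I·cosφ = 1.732×460×12.1×0.766 = 7384 W
P_out = 7.5×746 = 5595 W
Losses = P_in − P_out = 7384 − 5595 = 1789 W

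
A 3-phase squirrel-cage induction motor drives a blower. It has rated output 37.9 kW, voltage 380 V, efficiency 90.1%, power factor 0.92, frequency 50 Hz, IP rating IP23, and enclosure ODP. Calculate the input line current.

P_out = 37.9 kW = 37900 W
P_in = P_out / η = 37900 / 0.901 = 42064 W
I_L = P_in / (√3·V_L·cosφ) = 42064 / (1.732 × 380 × 0.92) = 69.5 A

69.5 A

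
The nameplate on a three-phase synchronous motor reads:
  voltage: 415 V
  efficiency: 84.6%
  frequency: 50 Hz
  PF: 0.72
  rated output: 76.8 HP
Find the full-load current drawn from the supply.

P_out = 76.8 × 746 = 57293 W
P_in = P_out / η = 57293 / 0.846 = 67722 W
I_L = P_in / (√3·V_L·cosφ) = 67722 / (1.732 × 415 × 0.72) = 131 A

131 A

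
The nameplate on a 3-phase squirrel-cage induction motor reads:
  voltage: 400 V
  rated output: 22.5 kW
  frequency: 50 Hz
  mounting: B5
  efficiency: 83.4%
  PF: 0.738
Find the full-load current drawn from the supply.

52.8 A

P_out = 22.5 kW = 22500 W
P_in = P_out / η = 22500 / 0.834 = 26978 W
I_L = P_in / (√3·V_L·cosφ) = 26978 / (1.732 × 400 × 0.738) = 52.8 A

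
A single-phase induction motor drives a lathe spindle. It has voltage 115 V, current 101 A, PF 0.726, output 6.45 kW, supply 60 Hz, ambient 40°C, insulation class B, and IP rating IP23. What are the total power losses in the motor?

P_in = V·I·cosφ = 115×101×0.726 = 8432 W
P_out = 6450 W
Losses = P_in − P_out = 8432 − 6450 = 1982 W

1.98 kW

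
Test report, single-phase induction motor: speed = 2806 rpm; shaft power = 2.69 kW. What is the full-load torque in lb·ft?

6.75 lb·ft

ω = 2π × 2806/60 = 293.8 rad/s
τ = P/ω = 2690/293.8 = 9.156 N·m
In lb·ft: 9.156/1.356 = 6.75 lb·ft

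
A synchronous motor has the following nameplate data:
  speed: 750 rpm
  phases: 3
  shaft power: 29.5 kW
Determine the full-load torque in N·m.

376 N·m

ω = 2π × 750/60 = 78.54 rad/s
τ = P/ω = 29500/78.54 = 376 N·m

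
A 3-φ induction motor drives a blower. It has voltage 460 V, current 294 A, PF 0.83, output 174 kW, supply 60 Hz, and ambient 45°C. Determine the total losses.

20.4 kW

P_in = √3·V·I·cosφ = 1.732×460×294×0.83 = 194416 W
P_out = 174000 W
Losses = P_in − P_out = 194416 − 174000 = 20416 W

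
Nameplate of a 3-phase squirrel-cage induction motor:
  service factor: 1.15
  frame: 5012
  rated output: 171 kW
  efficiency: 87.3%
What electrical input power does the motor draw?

196 kW

P_out = 171000 W
P_in = P_out/η = 171000/0.873 = 195876 W = 196 kW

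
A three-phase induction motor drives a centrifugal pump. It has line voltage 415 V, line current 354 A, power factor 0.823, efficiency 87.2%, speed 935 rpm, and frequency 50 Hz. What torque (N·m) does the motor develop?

P_in = √3·V·I·cosφ = 1.732 × 415 × 354 × 0.823 = 209411 W
P_out = η·P_in = 0.872 × 209411 = 182606 W
n = 935 rpm
ω = 2π×935/60 = 97.91 rad/s
τ = P_out/ω = 182606/97.91 = 1870 N·m

1870 N·m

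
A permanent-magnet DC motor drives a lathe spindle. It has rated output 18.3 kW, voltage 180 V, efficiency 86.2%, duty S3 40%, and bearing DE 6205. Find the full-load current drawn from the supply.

118 A

P_out = 18.3 kW = 18300 W
P_in = P_out / η = 18300 / 0.862 = 21230 W
I = P_in / V = 21230 / 180 = 118 A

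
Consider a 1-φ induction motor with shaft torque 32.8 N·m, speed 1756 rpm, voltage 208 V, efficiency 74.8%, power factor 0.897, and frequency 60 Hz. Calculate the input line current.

43.2 A

ω = 2π×1756/60 = 183.9 rad/s; P_out = τω = 32.8 × 183.9 = 6032 W
P_in = P_out / η = 6032 / 0.748 = 8064 W
I = P_in / (V·cosφ) = 8064 / (208 × 0.897) = 43.2 A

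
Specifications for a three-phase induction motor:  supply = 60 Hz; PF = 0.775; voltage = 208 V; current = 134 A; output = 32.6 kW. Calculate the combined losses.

4810 W

P_in = √3·V·I·cosφ = 1.732×208×134×0.775 = 37413 W
P_out = 32600 W
Losses = P_in − P_out = 37413 − 32600 = 4813 W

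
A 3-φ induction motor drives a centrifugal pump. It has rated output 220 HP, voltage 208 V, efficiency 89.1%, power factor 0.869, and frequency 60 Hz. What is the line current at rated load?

P_out = 220 × 746 = 164120 W
P_in = P_out / η = 164120 / 0.891 = 184198 W
I_L = P_in / (√3·V_L·cosφ) = 184198 / (1.732 × 208 × 0.869) = 588 A

588 A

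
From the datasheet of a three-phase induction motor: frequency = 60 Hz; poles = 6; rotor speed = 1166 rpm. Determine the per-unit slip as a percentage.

n_s = 120f/p = 120×60/6 = 1200 rpm
s = (n_s − n)/n_s = (1200 − 1166)/1200 = 0.0283

2.83 %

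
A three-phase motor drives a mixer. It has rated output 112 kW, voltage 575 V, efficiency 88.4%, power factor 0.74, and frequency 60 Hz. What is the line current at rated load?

172 A

P_out = 112 kW = 112000 W
P_in = P_out / η = 112000 / 0.884 = 126697 W
I_L = P_in / (√3·V_L·cosφ) = 126697 / (1.732 × 575 × 0.74) = 172 A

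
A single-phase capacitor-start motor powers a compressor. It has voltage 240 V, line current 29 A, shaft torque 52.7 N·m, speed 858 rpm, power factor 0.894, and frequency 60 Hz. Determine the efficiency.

ω = 2π × 858/60 = 89.85 rad/s; P_out = τω = 52.7 × 89.85 = 4735 W
P_in = V·I·cosφ = 240 × 29 × 0.894 = 6222 W
η = P_out / P_in = 4735 / 6222 = 0.761 = 76.1%

76.1 %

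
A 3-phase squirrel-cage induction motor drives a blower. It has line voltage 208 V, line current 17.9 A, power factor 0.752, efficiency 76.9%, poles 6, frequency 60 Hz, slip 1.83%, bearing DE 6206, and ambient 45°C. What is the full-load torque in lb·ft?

P_in = √3·V·I·cosφ = 1.732 × 208 × 17.9 × 0.752 = 4849 W
P_out = η·P_in = 0.769 × 4849 = 3729 W
n_s = 120×60/6 = 1200 rpm; n = 1200×(1−0.0183) = 1178 rpm
ω = 2π×1178/60 = 123.4 rad/s
τ = P_out/ω = 3729/123.4 = 30.22 N·m
In lb·ft: 30.22/1.356 = 22.3 lb·ft

22.3 lb·ft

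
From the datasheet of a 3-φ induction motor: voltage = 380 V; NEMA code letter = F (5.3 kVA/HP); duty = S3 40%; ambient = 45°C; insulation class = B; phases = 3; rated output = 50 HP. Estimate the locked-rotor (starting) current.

S_LR = 5.3 × 50 = 265 kVA
I_LR = S_LR/(√3·V_L) = 265000/(1.732×380) = 403 A

403 A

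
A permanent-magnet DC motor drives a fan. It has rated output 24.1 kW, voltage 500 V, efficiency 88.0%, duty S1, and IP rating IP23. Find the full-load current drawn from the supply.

P_out = 24.1 kW = 24100 W
P_in = P_out / η = 24100 / 0.880 = 27386 W
I = P_in / V = 27386 / 500 = 54.8 A

54.8 A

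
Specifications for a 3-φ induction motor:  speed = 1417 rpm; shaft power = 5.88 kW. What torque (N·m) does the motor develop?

ω = 2π × 1417/60 = 148.4 rad/s
τ = P/ω = 5880/148.4 = 39.6 N·m

39.6 N·m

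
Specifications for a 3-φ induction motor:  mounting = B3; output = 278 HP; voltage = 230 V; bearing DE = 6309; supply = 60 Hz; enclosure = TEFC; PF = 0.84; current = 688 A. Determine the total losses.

22.8 kW

P_in = √3·V·I·cosφ = 1.732×230×688×0.84 = 230220 W
P_out = 278×746 = 207388 W
Losses = P_in − P_out = 230220 − 207388 = 22832 W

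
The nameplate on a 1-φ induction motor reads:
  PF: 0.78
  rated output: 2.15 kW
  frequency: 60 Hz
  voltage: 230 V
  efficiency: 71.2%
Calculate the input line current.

P_out = 2.15 kW = 2150 W
P_in = P_out / η = 2150 / 0.712 = 3020 W
I = P_in / (V·cosφ) = 3020 / (230 × 0.78) = 16.8 A

16.8 A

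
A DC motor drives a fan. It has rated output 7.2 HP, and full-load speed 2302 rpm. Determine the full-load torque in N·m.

P_out = 7.2 × 746 = 5371 W
ω = 2π × 2302/60 = 241.1 rad/s
τ = P_out/ω = 5371/241.1 = 22.3 N·m

22.3 N·m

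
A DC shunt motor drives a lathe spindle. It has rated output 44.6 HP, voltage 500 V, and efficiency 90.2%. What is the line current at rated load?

P_out = 44.6 × 746 = 33272 W
P_in = P_out / η = 33272 / 0.902 = 36887 W
I = P_in / V = 36887 / 500 = 73.8 A

73.8 A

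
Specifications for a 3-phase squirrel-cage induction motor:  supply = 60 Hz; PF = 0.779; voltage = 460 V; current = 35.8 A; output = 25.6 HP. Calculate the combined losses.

3120 W

P_in = √3·V·I·cosφ = 1.732×460×35.8×0.779 = 22219 W
P_out = 25.6×746 = 19098 W
Losses = P_in − P_out = 22219 − 19098 = 3121 W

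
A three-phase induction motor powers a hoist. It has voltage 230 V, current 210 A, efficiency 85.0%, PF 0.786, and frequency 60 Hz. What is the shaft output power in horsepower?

74.9 HP

P_in = √3·V·I·cosφ = 1.732 × 230 × 210 × 0.786 = 65753 W
P_out = η·P_in = 0.85 × 65753 = 55890 W
= 55890/746 = 74.9 HP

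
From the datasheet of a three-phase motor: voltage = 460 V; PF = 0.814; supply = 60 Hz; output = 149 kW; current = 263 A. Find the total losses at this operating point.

21.6 kW

P_in = √3·V·I·cosφ = 1.732×460×263×0.814 = 170563 W
P_out = 149000 W
Losses = P_in − P_out = 170563 − 149000 = 21563 W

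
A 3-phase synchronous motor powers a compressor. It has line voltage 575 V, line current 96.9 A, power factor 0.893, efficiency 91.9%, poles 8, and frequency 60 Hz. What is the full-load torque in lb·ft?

620 lb·ft

P_in = √3·V·I·cosφ = 1.732 × 575 × 96.9 × 0.893 = 86177 W
P_out = η·P_in = 0.919 × 86177 = 79197 W
n = n_s = 120×60/8 = 900 rpm (synchronous)
ω = 2π×900/60 = 94.25 rad/s
τ = P_out/ω = 79197/94.25 = 840.3 N·m
In lb·ft: 840.3/1.356 = 620 lb·ft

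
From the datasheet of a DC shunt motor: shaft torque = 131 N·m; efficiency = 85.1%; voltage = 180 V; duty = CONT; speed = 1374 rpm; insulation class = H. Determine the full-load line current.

ω = 2π×1374/60 = 143.9 rad/s; P_out = τω = 131 × 143.9 = 18851 W
P_in = P_out / η = 18851 / 0.851 = 22152 W
I = P_in / V = 22152 / 180 = 123 A

123 A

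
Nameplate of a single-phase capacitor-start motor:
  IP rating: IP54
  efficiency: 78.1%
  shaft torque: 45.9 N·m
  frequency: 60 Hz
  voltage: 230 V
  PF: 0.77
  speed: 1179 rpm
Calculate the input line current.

ω = 2π×1179/60 = 123.5 rad/s; P_out = τω = 45.9 × 123.5 = 5669 W
P_in = P_out / η = 5669 / 0.781 = 7259 W
I = P_in / (V·cosφ) = 7259 / (230 × 0.77) = 41 A

41 A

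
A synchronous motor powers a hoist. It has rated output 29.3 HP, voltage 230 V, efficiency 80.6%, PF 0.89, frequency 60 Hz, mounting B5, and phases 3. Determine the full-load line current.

P_out = 29.3 × 746 = 21858 W
P_in = P_out / η = 21858 / 0.806 = 27119 W
I_L = P_in / (√3·V_L·cosφ) = 27119 / (1.732 × 230 × 0.89) = 76.5 A

76.5 A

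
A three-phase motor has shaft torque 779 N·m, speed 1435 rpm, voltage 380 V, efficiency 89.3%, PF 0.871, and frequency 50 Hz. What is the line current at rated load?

229 A

ω = 2π×1435/60 = 150.3 rad/s; P_out = τω = 779 × 150.3 = 117084 W
P_in = P_out / η = 117084 / 0.893 = 131113 W
I_L = P_in / (√3·V_L·cosφ) = 131113 / (1.732 × 380 × 0.871) = 229 A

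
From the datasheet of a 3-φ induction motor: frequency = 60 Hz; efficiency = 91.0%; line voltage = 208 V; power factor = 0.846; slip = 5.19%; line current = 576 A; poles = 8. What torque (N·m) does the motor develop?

1790 N·m

P_in = √3·V·I·cosφ = 1.732 × 208 × 576 × 0.846 = 175551 W
P_out = η·P_in = 0.91 × 175551 = 159751 W
n_s = 120×60/8 = 900 rpm; n = 900×(1−0.0519) = 853 rpm
ω = 2π×853/60 = 89.33 rad/s
τ = P_out/ω = 159751/89.33 = 1790 N·m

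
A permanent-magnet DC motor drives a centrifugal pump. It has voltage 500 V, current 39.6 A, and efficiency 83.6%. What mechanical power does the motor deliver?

P_in = V·I = 500 × 39.6 = 19800 W
P_out = η·P_in = 0.836 × 19800 = 16553 W

16.6 kW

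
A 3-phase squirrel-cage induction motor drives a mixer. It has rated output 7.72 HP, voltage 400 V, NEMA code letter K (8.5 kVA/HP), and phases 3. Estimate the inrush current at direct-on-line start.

94.7 A

S_LR = 8.5 × 7.72 = 65.62 kVA
I_LR = S_LR/(√3·V_L) = 65620/(1.732×400) = 94.7 A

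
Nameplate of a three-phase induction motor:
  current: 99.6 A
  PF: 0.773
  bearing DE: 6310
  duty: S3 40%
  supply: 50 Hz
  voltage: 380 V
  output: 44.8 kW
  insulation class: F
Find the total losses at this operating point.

P_in = √3·V·I·cosφ = 1.732×380×99.6×0.773 = 50672 W
P_out = 44800 W
Losses = P_in − P_out = 50672 − 44800 = 5872 W

5.87 kW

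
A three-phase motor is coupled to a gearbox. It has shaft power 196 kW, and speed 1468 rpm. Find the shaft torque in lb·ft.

940 lb·ft

ω = 2π × 1468/60 = 153.7 rad/s
τ = P/ω = 196000/153.7 = 1275 N·m
In lb·ft: 1275/1.356 = 940 lb·ft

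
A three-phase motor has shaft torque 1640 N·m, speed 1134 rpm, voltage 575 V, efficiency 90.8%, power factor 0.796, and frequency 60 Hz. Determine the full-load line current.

ω = 2π×1134/60 = 118.8 rad/s; P_out = τω = 1640 × 118.8 = 194832 W
P_in = P_out / η = 194832 / 0.908 = 214573 W
I_L = P_in / (√3·V_L·cosφ) = 214573 / (1.732 × 575 × 0.796) = 271 A

271 A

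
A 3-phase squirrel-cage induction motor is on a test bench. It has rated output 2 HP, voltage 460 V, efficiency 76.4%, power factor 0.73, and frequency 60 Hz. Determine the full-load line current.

3.36 A

P_out = 2 × 746 = 1492 W
P_in = P_out / η = 1492 / 0.764 = 1953 W
I_L = P_in / (√3·V_L·cosφ) = 1953 / (1.732 × 460 × 0.73) = 3.36 A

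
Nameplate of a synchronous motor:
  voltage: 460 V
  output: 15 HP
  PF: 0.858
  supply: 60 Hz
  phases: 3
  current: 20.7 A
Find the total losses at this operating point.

2960 W

P_in = √3·V·I·cosφ = 1.732×460×20.7×0.858 = 14150 W
P_out = 15×746 = 11190 W
Losses = P_in − P_out = 14150 − 11190 = 2960 W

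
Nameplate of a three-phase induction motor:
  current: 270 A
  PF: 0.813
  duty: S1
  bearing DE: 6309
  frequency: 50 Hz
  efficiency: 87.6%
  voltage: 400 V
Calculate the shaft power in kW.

P_in = √3·V·I·cosφ = 1.732 × 400 × 270 × 0.813 = 152077 W
P_out = η·P_in = 0.876 × 152077 = 133219 W

133 kW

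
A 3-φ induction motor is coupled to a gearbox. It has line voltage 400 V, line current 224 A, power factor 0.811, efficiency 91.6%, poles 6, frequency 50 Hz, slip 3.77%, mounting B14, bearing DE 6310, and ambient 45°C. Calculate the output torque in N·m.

1140 N·m

P_in = √3·V·I·cosφ = 1.732 × 400 × 224 × 0.811 = 125857 W
P_out = η·P_in = 0.916 × 125857 = 115285 W
n_s = 120×50/6 = 1000 rpm; n = 1000×(1−0.0377) = 962 rpm
ω = 2π×962/60 = 100.7 rad/s
τ = P_out/ω = 115285/100.7 = 1140 N·m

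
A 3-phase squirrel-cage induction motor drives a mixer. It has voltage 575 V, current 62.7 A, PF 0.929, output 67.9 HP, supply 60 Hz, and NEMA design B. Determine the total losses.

P_in = √3·V·I·cosφ = 1.732×575×62.7×0.929 = 58009 W
P_out = 67.9×746 = 50653 W
Losses = P_in − P_out = 58009 − 50653 = 7356 W

7360 W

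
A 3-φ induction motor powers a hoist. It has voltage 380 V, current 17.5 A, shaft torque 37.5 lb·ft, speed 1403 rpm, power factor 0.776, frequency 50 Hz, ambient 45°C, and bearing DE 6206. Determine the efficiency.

τ = 37.5 lb·ft × 1.356 = 50.85 N·m
ω = 2π × 1403/60 = 146.9 rad/s; P_out = τω = 50.85 × 146.9 = 7470 W
P_in = √3·V_L·I_L·cosφ = 1.732 × 380 × 17.5 × 0.776 = 8938 W
η = P_out / P_in = 7470 / 8938 = 0.836 = 83.6%

83.6 %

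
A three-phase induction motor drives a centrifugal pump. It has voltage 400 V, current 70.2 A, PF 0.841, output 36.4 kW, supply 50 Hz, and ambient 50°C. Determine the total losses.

P_in = √3·V·I·cosφ = 1.732×400×70.2×0.841 = 40902 W
P_out = 36400 W
Losses = P_in − P_out = 40902 − 36400 = 4502 W

4.5 kW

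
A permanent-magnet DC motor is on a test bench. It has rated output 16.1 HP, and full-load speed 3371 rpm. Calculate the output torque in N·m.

P_out = 16.1 × 746 = 12011 W
ω = 2π × 3371/60 = 353 rad/s
τ = P_out/ω = 12011/353 = 34 N·m

34 N·m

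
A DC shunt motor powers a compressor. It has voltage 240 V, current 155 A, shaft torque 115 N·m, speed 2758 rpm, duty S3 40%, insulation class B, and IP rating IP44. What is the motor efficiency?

ω = 2π × 2758/60 = 288.8 rad/s; P_out = τω = 115 × 288.8 = 33212 W
P_in = V·I = 240 × 155 = 37200 W
η = P_out / P_in = 33212 / 37200 = 0.893 = 89.3%

89.3 %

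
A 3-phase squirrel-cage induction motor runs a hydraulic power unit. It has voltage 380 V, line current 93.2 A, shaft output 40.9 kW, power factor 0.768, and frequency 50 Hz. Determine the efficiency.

86.8 %

P_out = 40.9 kW = 40900 W
P_in = √3·V_L·I_L·cosφ = 1.732 × 380 × 93.2 × 0.768 = 47110 W
η = P_out / P_in = 40900 / 47110 = 0.868 = 86.8%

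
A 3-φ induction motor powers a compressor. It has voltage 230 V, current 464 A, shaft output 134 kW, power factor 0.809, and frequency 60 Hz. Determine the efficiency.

89.6 %

P_out = 134 kW = 134000 W
P_in = √3·V_L·I_L·cosφ = 1.732 × 230 × 464 × 0.809 = 149535 W
η = P_out / P_in = 134000 / 149535 = 0.896 = 89.6%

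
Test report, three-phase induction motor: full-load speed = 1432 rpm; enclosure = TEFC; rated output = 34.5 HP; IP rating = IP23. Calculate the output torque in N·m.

172 N·m

P_out = 34.5 × 746 = 25737 W
ω = 2π × 1432/60 = 150 rad/s
τ = P_out/ω = 25737/150 = 172 N·m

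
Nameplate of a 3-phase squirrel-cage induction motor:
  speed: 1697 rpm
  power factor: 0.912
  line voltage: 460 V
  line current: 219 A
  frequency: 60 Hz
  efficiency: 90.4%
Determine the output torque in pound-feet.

P_in = √3·V·I·cosφ = 1.732 × 460 × 219 × 0.912 = 159127 W
P_out = η·P_in = 0.904 × 159127 = 143851 W
n = 1697 rpm
ω = 2π×1697/60 = 177.7 rad/s
τ = P_out/ω = 143851/177.7 = 809.5 N·m
In lb·ft: 809.5/1.356 = 597 lb·ft

597 lb·ft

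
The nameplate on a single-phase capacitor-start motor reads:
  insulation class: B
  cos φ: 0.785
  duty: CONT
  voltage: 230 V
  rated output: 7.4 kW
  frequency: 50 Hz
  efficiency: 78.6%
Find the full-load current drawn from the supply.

52.1 A

P_out = 7.4 kW = 7400 W
P_in = P_out / η = 7400 / 0.786 = 9415 W
I = P_in / (V·cosφ) = 9415 / (230 × 0.785) = 52.1 A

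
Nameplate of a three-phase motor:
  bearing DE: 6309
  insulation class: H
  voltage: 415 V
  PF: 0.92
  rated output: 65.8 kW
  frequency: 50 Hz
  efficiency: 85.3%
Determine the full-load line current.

117 A

P_out = 65.8 kW = 65800 W
P_in = P_out / η = 65800 / 0.853 = 77140 W
I_L = P_in / (√3·V_L·cosφ) = 77140 / (1.732 × 415 × 0.92) = 117 A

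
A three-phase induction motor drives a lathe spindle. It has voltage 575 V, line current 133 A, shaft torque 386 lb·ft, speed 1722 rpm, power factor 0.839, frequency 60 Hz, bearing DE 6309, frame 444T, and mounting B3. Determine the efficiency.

τ = 386 lb·ft × 1.356 = 523.4 N·m
ω = 2π × 1722/60 = 180.3 rad/s; P_out = τω = 523.4 × 180.3 = 94369 W
P_in = √3·V_L·I_L·cosφ = 1.732 × 575 × 133 × 0.839 = 111129 W
η = P_out / P_in = 94369 / 111129 = 0.849 = 84.9%

84.9 %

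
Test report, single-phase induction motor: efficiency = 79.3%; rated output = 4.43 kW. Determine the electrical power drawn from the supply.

5.59 kW

P_out = 4430 W
P_in = P_out/η = 4430/0.793 = 5586 W = 5.59 kW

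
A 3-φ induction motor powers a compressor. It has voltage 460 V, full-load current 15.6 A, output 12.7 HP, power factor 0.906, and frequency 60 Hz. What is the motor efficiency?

84.1 %

P_out = 12.7 × 746 = 9474 W
P_in = √3·V_L·I_L·cosφ = 1.732 × 460 × 15.6 × 0.906 = 11261 W
η = P_out / P_in = 9474 / 11261 = 0.841 = 84.1%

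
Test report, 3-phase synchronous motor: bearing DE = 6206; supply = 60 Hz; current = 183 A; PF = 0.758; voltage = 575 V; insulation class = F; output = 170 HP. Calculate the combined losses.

P_in = √3·V·I·cosφ = 1.732×575×183×0.758 = 138145 W
P_out = 170×746 = 126820 W
Losses = P_in − P_out = 138145 − 126820 = 11325 W

11300 W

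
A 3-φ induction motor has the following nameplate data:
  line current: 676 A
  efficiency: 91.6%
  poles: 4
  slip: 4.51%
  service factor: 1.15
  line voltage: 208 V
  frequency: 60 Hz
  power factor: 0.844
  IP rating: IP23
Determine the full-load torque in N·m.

1050 N·m

P_in = √3·V·I·cosφ = 1.732 × 208 × 676 × 0.844 = 205542 W
P_out = η·P_in = 0.916 × 205542 = 188276 W
n_s = 120×60/4 = 1800 rpm; n = 1800×(1−0.0451) = 1719 rpm
ω = 2π×1719/60 = 180 rad/s
τ = P_out/ω = 188276/180 = 1050 N·m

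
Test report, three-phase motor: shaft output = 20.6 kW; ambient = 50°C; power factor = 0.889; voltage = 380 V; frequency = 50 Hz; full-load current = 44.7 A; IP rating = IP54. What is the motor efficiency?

P_out = 20.6 kW = 20600 W
P_in = √3·V_L·I_L·cosφ = 1.732 × 380 × 44.7 × 0.889 = 26154 W
η = P_out / P_in = 20600 / 26154 = 0.788 = 78.8%

78.8 %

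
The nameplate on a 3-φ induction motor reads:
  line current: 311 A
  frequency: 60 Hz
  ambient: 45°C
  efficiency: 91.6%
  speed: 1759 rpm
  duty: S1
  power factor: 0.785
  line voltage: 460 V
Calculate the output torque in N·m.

967 N·m

P_in = √3·V·I·cosφ = 1.732 × 460 × 311 × 0.785 = 194507 W
P_out = η·P_in = 0.916 × 194507 = 178168 W
n = 1759 rpm
ω = 2π×1759/60 = 184.2 rad/s
τ = P_out/ω = 178168/184.2 = 967 N·m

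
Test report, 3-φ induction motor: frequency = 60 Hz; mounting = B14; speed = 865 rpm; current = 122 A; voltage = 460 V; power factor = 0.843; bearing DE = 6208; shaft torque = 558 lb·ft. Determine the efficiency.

τ = 558 lb·ft × 1.356 = 756.6 N·m
ω = 2π × 865/60 = 90.58 rad/s; P_out = τω = 756.6 × 90.58 = 68533 W
P_in = √3·V_L·I_L·cosφ = 1.732 × 460 × 122 × 0.843 = 81939 W
η = P_out / P_in = 68533 / 81939 = 0.836 = 83.6%

83.6 %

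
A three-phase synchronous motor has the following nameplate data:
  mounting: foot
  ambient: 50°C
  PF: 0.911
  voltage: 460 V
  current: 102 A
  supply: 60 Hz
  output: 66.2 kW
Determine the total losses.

7.83 kW

P_in = √3·V·I·cosφ = 1.732×460×102×0.911 = 74033 W
P_out = 66200 W
Losses = P_in − P_out = 74033 − 66200 = 7833 W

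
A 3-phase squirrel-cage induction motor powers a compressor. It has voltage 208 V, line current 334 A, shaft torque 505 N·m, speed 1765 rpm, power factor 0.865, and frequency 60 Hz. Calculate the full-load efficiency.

89.7 %

ω = 2π × 1765/60 = 184.8 rad/s; P_out = τω = 505 × 184.8 = 93324 W
P_in = √3·V_L·I_L·cosφ = 1.732 × 208 × 334 × 0.865 = 104082 W
η = P_out / P_in = 93324 / 104082 = 0.897 = 89.7%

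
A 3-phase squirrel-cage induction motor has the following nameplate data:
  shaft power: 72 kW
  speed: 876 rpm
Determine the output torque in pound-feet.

ω = 2π × 876/60 = 91.73 rad/s
τ = P/ω = 72000/91.73 = 784.9 N·m
In lb·ft: 784.9/1.356 = 579 lb·ft

579 lb·ft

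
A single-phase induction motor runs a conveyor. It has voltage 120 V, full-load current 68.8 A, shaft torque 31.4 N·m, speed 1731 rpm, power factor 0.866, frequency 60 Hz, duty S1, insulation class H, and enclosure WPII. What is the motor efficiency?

ω = 2π × 1731/60 = 181.3 rad/s; P_out = τω = 31.4 × 181.3 = 5693 W
P_in = V·I·cosφ = 120 × 68.8 × 0.866 = 7150 W
η = P_out / P_in = 5693 / 7150 = 0.796 = 79.6%

79.6 %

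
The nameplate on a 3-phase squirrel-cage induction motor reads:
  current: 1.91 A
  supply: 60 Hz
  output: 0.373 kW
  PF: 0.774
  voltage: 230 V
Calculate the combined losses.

216 W

P_in = √3·V·I·cosφ = 1.732×230×1.91×0.774 = 589 W
P_out = 373 W
Losses = P_in − P_out = 589 − 373 = 216 W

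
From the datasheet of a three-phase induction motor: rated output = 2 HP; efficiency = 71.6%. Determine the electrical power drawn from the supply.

2.08 kW

P_out = 2 × 746 = 1492 W
P_in = P_out/η = 1492/0.716 = 2084 W = 2.08 kW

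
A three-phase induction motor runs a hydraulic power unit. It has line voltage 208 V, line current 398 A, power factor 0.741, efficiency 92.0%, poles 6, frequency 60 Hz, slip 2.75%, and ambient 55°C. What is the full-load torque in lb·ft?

P_in = √3·V·I·cosφ = 1.732 × 208 × 398 × 0.741 = 106246 W
P_out = η·P_in = 0.92 × 106246 = 97746 W
n_s = 120×60/6 = 1200 rpm; n = 1200×(1−0.0275) = 1167 rpm
ω = 2π×1167/60 = 122.2 rad/s
τ = P_out/ω = 97746/122.2 = 799.9 N·m
In lb·ft: 799.9/1.356 = 590 lb·ft

590 lb·ft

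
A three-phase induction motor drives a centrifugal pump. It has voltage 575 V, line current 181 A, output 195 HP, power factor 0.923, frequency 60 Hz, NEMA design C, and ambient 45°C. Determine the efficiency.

P_out = 195 × 746 = 145470 W
P_in = √3·V_L·I_L·cosφ = 1.732 × 575 × 181 × 0.923 = 166378 W
η = P_out / P_in = 145470 / 166378 = 0.874 = 87.4%

87.4 %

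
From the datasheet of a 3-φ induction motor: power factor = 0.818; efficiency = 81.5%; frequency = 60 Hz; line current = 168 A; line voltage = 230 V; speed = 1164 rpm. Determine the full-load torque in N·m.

P_in = √3·V·I·cosφ = 1.732 × 230 × 168 × 0.818 = 54744 W
P_out = η·P_in = 0.815 × 54744 = 44616 W
n = 1164 rpm
ω = 2π×1164/60 = 121.9 rad/s
τ = P_out/ω = 44616/121.9 = 366 N·m

366 N·m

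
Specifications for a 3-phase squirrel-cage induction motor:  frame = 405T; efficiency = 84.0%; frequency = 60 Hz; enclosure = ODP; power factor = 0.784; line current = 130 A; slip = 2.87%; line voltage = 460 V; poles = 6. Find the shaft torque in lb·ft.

P_in = √3·V·I·cosφ = 1.732 × 460 × 130 × 0.784 = 81202 W
P_out = η·P_in = 0.84 × 81202 = 68210 W
n_s = 120×60/6 = 1200 rpm; n = 1200×(1−0.0287) = 1166 rpm
ω = 2π×1166/60 = 122.1 rad/s
τ = P_out/ω = 68210/122.1 = 558.6 N·m
In lb·ft: 558.6/1.356 = 412 lb·ft

412 lb·ft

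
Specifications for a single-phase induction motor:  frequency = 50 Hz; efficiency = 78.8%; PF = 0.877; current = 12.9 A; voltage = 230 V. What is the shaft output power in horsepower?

P_in = V·I·cosφ = 230 × 12.9 × 0.877 = 2602 W
P_out = η·P_in = 0.788 × 2602 = 2050 W
= 2050/746 = 2.75 HP

2.75 HP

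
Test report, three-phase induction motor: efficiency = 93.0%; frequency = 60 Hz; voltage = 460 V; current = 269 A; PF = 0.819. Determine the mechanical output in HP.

219 HP

P_in = √3·V·I·cosφ = 1.732 × 460 × 269 × 0.819 = 175526 W
P_out = η·P_in = 0.93 × 175526 = 163239 W
= 163239/746 = 219 HP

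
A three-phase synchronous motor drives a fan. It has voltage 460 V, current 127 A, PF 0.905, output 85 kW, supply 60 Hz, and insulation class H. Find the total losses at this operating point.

6.57 kW

P_in = √3·V·I·cosφ = 1.732×460×127×0.905 = 91571 W
P_out = 85000 W
Losses = P_in − P_out = 91571 − 85000 = 6571 W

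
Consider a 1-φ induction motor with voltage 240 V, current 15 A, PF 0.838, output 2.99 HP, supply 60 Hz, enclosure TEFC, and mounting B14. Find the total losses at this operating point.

P_in = V·I·cosφ = 240×15×0.838 = 3017 W
P_out = 2.99×746 = 2231 W
Losses = P_in − P_out = 3017 − 2231 = 786 W

786 W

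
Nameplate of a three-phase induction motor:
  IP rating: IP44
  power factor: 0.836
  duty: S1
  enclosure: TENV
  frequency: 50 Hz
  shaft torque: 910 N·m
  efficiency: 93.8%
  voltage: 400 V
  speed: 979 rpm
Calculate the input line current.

ω = 2π×979/60 = 102.5 rad/s; P_out = τω = 910 × 102.5 = 93275 W
P_in = P_out / η = 93275 / 0.938 = 99440 W
I_L = P_in / (√3·V_L·cosφ) = 99440 / (1.732 × 400 × 0.836) = 172 A

172 A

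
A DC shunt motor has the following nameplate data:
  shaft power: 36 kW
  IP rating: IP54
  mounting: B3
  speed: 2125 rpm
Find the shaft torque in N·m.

162 N·m

ω = 2π × 2125/60 = 222.5 rad/s
τ = P/ω = 36000/222.5 = 162 N·m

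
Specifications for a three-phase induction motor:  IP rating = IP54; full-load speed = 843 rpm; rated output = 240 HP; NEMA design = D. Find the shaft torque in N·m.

P_out = 240 × 746 = 179040 W
ω = 2π × 843/60 = 88.28 rad/s
τ = P_out/ω = 179040/88.28 = 2030 N·m

2030 N·m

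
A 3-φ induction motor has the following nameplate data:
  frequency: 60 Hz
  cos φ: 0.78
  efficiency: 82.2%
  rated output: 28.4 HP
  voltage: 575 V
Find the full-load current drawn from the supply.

33.2 A

P_out = 28.4 × 746 = 21186 W
P_in = P_out / η = 21186 / 0.822 = 25774 W
I_L = P_in / (√3·V_L·cosφ) = 25774 / (1.732 × 575 × 0.78) = 33.2 A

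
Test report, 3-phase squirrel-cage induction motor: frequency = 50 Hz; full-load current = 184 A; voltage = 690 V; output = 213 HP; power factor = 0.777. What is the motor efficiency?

93.0 %

P_out = 213 × 746 = 158898 W
P_in = √3·V_L·I_L·cosφ = 1.732 × 690 × 184 × 0.777 = 170858 W
η = P_out / P_in = 158898 / 170858 = 0.930 = 93.0%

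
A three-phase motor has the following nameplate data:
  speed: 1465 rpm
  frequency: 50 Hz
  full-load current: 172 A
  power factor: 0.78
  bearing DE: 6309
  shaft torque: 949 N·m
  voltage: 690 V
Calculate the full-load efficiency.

ω = 2π × 1465/60 = 153.4 rad/s; P_out = τω = 949 × 153.4 = 145577 W
P_in = √3·V_L·I_L·cosφ = 1.732 × 690 × 172 × 0.78 = 160332 W
η = P_out / P_in = 145577 / 160332 = 0.908 = 90.8%

90.8 %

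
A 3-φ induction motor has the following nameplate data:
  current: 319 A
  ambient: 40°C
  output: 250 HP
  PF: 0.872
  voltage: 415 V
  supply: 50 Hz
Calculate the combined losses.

P_in = √3·V·I·cosφ = 1.732×415×319×0.872 = 199942 W
P_out = 250×746 = 186500 W
Losses = P_in − P_out = 199942 − 186500 = 13442 W

13.4 kW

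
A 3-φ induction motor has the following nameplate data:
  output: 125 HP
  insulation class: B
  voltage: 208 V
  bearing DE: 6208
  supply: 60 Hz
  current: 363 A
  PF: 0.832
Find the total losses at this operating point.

15600 W

P_in = √3·V·I·cosφ = 1.732×208×363×0.832 = 108803 W
P_out = 125×746 = 93250 W
Losses = P_in − P_out = 108803 − 93250 = 15553 W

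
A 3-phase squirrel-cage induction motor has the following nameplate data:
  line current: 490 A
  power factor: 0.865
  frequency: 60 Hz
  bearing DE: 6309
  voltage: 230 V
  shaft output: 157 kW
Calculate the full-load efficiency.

93.0 %

P_out = 157 kW = 157000 W
P_in = √3·V_L·I_L·cosφ = 1.732 × 230 × 490 × 0.865 = 168845 W
η = P_out / P_in = 157000 / 168845 = 0.930 = 93.0%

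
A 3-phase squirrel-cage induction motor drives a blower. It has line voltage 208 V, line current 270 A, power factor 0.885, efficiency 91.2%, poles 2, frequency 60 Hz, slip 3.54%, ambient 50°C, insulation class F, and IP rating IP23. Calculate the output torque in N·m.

216 N·m

P_in = √3·V·I·cosφ = 1.732 × 208 × 270 × 0.885 = 86083 W
P_out = η·P_in = 0.912 × 86083 = 78508 W
n_s = 120×60/2 = 3600 rpm; n = 3600×(1−0.0354) = 3473 rpm
ω = 2π×3473/60 = 363.7 rad/s
τ = P_out/ω = 78508/363.7 = 216 N·m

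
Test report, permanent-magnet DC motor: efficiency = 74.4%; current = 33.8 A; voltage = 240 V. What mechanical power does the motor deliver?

P_in = V·I = 240 × 33.8 = 8112 W
P_out = η·P_in = 0.744 × 8112 = 6035 W

6.04 kW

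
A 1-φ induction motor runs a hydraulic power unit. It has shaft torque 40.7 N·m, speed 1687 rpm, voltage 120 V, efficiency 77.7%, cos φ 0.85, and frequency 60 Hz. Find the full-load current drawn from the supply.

90.7 A

ω = 2π×1687/60 = 176.7 rad/s; P_out = τω = 40.7 × 176.7 = 7192 W
P_in = P_out / η = 7192 / 0.777 = 9256 W
I = P_in / (V·cosφ) = 9256 / (120 × 0.85) = 90.7 A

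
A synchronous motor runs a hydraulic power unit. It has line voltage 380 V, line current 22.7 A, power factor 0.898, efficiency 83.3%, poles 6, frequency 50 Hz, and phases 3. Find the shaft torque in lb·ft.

P_in = √3·V·I·cosφ = 1.732 × 380 × 22.7 × 0.898 = 13416 W
P_out = η·P_in = 0.833 × 13416 = 11176 W
n = n_s = 120×50/6 = 1000 rpm (synchronous)
ω = 2π×1000/60 = 104.7 rad/s
τ = P_out/ω = 11176/104.7 = 106.7 N·m
In lb·ft: 106.7/1.356 = 78.7 lb·ft

78.7 lb·ft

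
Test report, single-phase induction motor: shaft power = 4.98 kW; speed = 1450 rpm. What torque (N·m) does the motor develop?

ω = 2π × 1450/60 = 151.8 rad/s
τ = P/ω = 4980/151.8 = 32.8 N·m

32.8 N·m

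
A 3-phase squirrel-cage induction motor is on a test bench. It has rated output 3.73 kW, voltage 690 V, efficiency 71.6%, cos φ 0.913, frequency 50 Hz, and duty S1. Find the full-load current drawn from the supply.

P_out = 3.73 kW = 3730 W
P_in = P_out / η = 3730 / 0.716 = 5209 W
I_L = P_in / (√3·V_L·cosφ) = 5209 / (1.732 × 690 × 0.913) = 4.77 A

4.77 A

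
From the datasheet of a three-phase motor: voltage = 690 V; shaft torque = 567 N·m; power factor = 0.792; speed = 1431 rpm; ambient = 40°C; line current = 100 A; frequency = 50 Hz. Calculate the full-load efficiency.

89.8 %

ω = 2π × 1431/60 = 149.9 rad/s; P_out = τω = 567 × 149.9 = 84993 W
P_in = √3·V_L·I_L·cosφ = 1.732 × 690 × 100 × 0.792 = 94650 W
η = P_out / P_in = 84993 / 94650 = 0.898 = 89.8%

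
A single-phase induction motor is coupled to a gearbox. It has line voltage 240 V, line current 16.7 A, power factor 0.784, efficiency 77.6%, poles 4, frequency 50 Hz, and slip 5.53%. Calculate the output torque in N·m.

P_in = V·I·cosφ = 240 × 16.7 × 0.784 = 3142 W
P_out = η·P_in = 0.776 × 3142 = 2438 W
n_s = 120×50/4 = 1500 rpm; n = 1500×(1−0.0553) = 1417 rpm
ω = 2π×1417/60 = 148.4 rad/s
τ = P_out/ω = 2438/148.4 = 16.4 N·m

16.4 N·m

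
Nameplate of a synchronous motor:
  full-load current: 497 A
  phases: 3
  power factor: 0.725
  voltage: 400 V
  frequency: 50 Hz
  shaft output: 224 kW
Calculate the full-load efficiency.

89.7 %

P_out = 224 kW = 224000 W
P_in = √3·V_L·I_L·cosφ = 1.732 × 400 × 497 × 0.725 = 249633 W
η = P_out / P_in = 224000 / 249633 = 0.897 = 89.7%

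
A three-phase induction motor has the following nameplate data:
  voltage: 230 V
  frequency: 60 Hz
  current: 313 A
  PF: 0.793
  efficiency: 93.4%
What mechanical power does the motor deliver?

92.4 kW

P_in = √3·V·I·cosφ = 1.732 × 230 × 313 × 0.793 = 98877 W
P_out = η·P_in = 0.934 × 98877 = 92351 W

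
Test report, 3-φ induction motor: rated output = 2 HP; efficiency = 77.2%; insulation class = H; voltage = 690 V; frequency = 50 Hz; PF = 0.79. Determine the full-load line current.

P_out = 2 × 746 = 1492 W
P_in = P_out / η = 1492 / 0.772 = 1933 W
I_L = P_in / (√3·V_L·cosφ) = 1933 / (1.732 × 690 × 0.79) = 2.05 A

2.05 A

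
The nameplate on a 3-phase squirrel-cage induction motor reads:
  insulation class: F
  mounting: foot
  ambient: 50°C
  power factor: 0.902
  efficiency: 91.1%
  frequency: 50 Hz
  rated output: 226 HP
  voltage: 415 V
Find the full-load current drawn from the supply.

P_out = 226 × 746 = 168596 W
P_in = P_out / η = 168596 / 0.911 = 185067 W
I_L = P_in / (√3·V_L·cosφ) = 185067 / (1.732 × 415 × 0.902) = 285 A

285 A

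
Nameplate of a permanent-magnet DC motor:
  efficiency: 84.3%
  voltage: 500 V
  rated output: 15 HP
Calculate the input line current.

P_out = 15 × 746 = 11190 W
P_in = P_out / η = 11190 / 0.843 = 13274 W
I = P_in / V = 13274 / 500 = 26.5 A

26.5 A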